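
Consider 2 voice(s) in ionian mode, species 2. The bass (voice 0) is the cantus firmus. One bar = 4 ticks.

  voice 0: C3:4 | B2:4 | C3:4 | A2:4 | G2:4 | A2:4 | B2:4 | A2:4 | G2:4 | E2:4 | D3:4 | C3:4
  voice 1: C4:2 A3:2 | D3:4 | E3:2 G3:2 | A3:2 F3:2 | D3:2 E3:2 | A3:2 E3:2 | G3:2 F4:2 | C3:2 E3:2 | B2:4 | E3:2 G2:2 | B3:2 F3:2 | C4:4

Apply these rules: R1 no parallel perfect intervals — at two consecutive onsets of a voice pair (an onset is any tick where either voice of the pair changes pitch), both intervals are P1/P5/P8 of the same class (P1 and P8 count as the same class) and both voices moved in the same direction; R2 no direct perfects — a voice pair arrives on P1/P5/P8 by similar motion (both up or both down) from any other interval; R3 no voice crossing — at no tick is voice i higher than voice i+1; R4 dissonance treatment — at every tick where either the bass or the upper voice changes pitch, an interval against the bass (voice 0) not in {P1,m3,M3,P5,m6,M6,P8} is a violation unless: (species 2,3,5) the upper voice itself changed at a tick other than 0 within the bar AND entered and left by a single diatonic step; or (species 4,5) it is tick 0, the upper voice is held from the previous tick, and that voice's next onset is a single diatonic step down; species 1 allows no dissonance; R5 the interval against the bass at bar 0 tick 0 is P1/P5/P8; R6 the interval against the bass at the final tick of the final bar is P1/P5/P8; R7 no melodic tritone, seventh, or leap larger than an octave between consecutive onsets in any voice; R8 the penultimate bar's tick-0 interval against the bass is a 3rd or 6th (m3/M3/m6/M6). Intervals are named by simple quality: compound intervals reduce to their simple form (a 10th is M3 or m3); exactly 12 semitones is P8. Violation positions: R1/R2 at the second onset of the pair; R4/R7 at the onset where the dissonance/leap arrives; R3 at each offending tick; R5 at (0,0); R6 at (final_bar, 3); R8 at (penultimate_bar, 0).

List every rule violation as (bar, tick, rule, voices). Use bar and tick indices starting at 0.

(4, 0, R2, (0, 1))
(5, 0, R2, (0, 1))
(6, 2, R4, (0, 1))
(6, 2, R7, (1,))
(7, 0, R7, (1,))
(10, 0, R7, (0,))
(10, 0, R7, (1,))
(10, 2, R7, (1,))

bar 0: v0=C3 v1=C4 downbeat P8
bar 1: v0=B2 v1=D3 downbeat m3
bar 2: v0=C3 v1=E3 downbeat M3
bar 3: v0=A2 v1=A3 downbeat P8
bar 4: v0=G2 v1=D3 downbeat P5
bar 5: v0=A2 v1=A3 downbeat P8
bar 6: v0=B2 v1=G3 downbeat m6
bar 7: v0=A2 v1=C3 downbeat m3
bar 8: v0=G2 v1=B2 downbeat M3
bar 9: v0=E2 v1=E3 downbeat P8
bar 10: v0=D3 v1=B3 downbeat M6
bar 11: v0=C3 v1=C4 downbeat P8
  -> R2 @ bar 4 tick 0 v(0, 1): A2/F3 m6 -> G2/D3 P5 similar
  -> R2 @ bar 5 tick 0 v(0, 1): G2/E3 M6 -> A2/A3 P8 similar
  -> R4 @ bar 6 tick 2 v(0, 1): B2/F4 TT untreated
  -> R7 @ bar 6 tick 2 v(1,): G3->F4 leap 10st
  -> R7 @ bar 7 tick 0 v(1,): F4->C3 leap 17st
  -> R7 @ bar 10 tick 0 v(0,): E2->D3 leap 10st
  -> R7 @ bar 10 tick 0 v(1,): G2->B3 leap 16st
  -> R7 @ bar 10 tick 2 v(1,): B3->F3 leap 6st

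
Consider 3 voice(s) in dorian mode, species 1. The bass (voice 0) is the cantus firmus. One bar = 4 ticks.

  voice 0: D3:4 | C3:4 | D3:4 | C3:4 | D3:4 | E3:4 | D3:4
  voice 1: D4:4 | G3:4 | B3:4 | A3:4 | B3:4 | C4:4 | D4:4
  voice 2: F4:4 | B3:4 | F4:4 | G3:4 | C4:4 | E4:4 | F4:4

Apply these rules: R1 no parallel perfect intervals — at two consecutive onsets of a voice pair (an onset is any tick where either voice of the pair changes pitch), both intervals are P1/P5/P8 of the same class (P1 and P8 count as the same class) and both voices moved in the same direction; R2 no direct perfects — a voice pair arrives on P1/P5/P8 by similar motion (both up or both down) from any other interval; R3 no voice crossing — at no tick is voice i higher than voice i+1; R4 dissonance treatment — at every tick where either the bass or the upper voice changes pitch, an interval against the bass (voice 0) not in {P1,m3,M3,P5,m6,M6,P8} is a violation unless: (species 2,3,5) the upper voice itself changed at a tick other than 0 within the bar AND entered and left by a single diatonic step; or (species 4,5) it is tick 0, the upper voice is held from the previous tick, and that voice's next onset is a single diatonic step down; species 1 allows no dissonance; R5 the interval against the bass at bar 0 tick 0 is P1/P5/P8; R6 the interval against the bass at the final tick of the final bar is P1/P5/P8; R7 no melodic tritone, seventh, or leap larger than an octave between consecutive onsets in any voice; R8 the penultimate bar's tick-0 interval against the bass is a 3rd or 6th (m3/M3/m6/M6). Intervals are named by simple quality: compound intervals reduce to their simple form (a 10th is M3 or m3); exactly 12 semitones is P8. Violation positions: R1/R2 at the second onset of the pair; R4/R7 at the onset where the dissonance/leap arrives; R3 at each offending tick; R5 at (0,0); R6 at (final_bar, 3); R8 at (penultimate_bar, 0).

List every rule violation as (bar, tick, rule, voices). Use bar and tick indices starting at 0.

(0, 0, R5, (0, 2))
(1, 0, R2, (0, 1))
(1, 0, R4, (0, 2))
(1, 0, R7, (2,))
(2, 0, R7, (2,))
(3, 0, R2, (0, 2))
(3, 0, R3, (1, 2))
(3, 0, R7, (2,))
(3, 1, R3, (1, 2))
(3, 2, R3, (1, 2))
(3, 3, R3, (1, 2))
(4, 0, R4, (0, 2))
(5, 0, R2, (0, 2))
(5, 0, R8, (0, 2))
(6, 3, R6, (0, 2))

bar 0: v0=D3 v1=D4 v2=F4 downbeat m3
bar 1: v0=C3 v1=G3 v2=B3 downbeat M7
bar 2: v0=D3 v1=B3 v2=F4 downbeat m3
bar 3: v0=C3 v1=A3 v2=G3 downbeat P5
bar 4: v0=D3 v1=B3 v2=C4 downbeat m7
bar 5: v0=E3 v1=C4 v2=E4 downbeat P8
bar 6: v0=D3 v1=D4 v2=F4 downbeat m3
  -> R5 @ bar 0 tick 0 v(0, 2): opens on m3
  -> R2 @ bar 1 tick 0 v(0, 1): D3/D4 P8 -> C3/G3 P5 similar
  -> R4 @ bar 1 tick 0 v(0, 2): C3/B3 M7 untreated
  -> R7 @ bar 1 tick 0 v(2,): F4->B3 leap 6st
  -> R7 @ bar 2 tick 0 v(2,): B3->F4 leap 6st
  -> R2 @ bar 3 tick 0 v(0, 2): D3/F4 m3 -> C3/G3 P5 similar
  -> R3 @ bar 3 tick 0 v(1, 2): A3 above G3
  -> R7 @ bar 3 tick 0 v(2,): F4->G3 leap 10st
  -> R3 @ bar 3 tick 1 v(1, 2): A3 above G3
  -> R3 @ bar 3 tick 2 v(1, 2): A3 above G3
  -> R3 @ bar 3 tick 3 v(1, 2): A3 above G3
  -> R4 @ bar 4 tick 0 v(0, 2): D3/C4 m7 untreated
  -> R2 @ bar 5 tick 0 v(0, 2): D3/C4 m7 -> E3/E4 P8 similar
  -> R8 @ bar 5 tick 0 v(0, 2): penult P8 not 3rd/6th
  -> R6 @ bar 6 tick 3 v(0, 2): closes on m3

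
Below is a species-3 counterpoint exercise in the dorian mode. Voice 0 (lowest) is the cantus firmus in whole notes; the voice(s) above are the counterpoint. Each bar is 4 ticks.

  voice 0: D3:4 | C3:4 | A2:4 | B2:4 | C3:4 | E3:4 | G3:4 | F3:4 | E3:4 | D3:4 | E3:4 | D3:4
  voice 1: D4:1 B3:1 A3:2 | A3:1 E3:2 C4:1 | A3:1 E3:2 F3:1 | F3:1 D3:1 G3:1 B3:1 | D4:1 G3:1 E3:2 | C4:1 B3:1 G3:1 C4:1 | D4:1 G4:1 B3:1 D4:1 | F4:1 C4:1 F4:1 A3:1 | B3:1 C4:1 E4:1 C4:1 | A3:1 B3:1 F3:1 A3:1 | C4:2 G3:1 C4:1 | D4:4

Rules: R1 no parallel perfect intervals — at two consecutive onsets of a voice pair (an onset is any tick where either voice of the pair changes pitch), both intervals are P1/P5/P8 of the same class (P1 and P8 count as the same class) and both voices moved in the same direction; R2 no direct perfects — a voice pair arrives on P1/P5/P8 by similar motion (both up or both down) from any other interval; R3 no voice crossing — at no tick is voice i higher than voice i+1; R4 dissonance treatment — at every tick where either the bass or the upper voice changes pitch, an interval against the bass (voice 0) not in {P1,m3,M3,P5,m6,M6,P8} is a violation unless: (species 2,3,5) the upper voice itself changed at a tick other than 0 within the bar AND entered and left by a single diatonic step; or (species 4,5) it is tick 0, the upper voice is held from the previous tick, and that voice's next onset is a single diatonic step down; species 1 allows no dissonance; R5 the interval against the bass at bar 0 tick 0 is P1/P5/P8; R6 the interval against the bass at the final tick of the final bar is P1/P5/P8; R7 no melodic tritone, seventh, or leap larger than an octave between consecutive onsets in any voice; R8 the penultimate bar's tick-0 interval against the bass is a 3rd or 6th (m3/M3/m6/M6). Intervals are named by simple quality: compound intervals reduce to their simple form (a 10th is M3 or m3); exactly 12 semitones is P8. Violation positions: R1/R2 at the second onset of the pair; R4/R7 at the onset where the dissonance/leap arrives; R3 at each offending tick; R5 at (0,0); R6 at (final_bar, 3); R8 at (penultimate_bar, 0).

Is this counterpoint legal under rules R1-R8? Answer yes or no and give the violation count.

No (6 violations)

bar 0: v0=D3 v1=D4 (P8)
bar 1: v0=C3 v1=A3 (M6)
bar 2: v0=A2 v1=A3 (P8)
bar 3: v0=B2 v1=F3 (TT)
bar 4: v0=C3 v1=D4 (M2)
bar 5: v0=E3 v1=C4 (m6)
bar 6: v0=G3 v1=D4 (P5)
bar 7: v0=F3 v1=F4 (P8)
bar 8: v0=E3 v1=B3 (P5)
bar 9: v0=D3 v1=A3 (P5)
bar 10: v0=E3 v1=C4 (m6)
bar 11: v0=D3 v1=D4 (P8)
  R1 @ bar2.0: C3/C4 P8 -> A2/A3 P8 similar
  R4 @ bar3.0: B2/F3 TT untreated
  R4 @ bar4.0: C3/D4 M2 untreated
  R2 @ bar6.0: E3/C4 m6 -> G3/D4 P5 similar
  R2 @ bar9.0: E3/C4 m6 -> D3/A3 P5 similar
  R7 @ bar9.2: B3->F3 leap 6st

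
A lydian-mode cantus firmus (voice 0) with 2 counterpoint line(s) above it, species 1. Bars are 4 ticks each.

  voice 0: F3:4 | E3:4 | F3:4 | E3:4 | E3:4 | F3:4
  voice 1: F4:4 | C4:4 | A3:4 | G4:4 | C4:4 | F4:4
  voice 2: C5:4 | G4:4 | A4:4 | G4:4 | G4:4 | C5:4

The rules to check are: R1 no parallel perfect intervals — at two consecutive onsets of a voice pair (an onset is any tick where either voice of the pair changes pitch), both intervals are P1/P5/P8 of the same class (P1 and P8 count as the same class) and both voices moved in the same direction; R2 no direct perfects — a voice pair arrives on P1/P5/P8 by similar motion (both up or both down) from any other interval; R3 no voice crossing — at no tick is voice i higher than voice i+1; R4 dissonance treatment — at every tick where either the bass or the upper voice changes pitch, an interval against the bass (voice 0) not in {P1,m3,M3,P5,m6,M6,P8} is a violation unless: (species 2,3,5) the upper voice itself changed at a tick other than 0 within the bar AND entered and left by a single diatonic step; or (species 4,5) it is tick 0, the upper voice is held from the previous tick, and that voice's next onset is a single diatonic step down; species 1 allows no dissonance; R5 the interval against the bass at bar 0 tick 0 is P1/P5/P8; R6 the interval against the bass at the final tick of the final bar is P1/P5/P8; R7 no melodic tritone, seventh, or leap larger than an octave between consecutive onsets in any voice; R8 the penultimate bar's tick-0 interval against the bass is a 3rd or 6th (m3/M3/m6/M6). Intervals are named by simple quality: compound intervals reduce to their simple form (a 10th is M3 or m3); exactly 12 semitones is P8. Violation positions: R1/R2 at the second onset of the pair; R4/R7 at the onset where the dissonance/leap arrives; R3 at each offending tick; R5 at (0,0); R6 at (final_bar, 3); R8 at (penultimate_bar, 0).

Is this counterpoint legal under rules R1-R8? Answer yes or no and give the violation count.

No (5 violations)

bar 0: v0=F3 v1=F4 v2=C5 (P5)
bar 1: v0=E3 v1=C4 v2=G4 (m3)
bar 2: v0=F3 v1=A3 v2=A4 (M3)
bar 3: v0=E3 v1=G4 v2=G4 (m3)
bar 4: v0=E3 v1=C4 v2=G4 (m3)
bar 5: v0=F3 v1=F4 v2=C5 (P5)
  R1 @ bar1.0: F4/C5 P5 -> C4/G4 P5 similar
  R7 @ bar3.0: A3->G4 leap 10st
  R1 @ bar5.0: C4/G4 P5 -> F4/C5 P5 similar
  R2 @ bar5.0: E3/C4 m6 -> F3/F4 P8 similar
  R2 @ bar5.0: E3/G4 m3 -> F3/C5 P5 similar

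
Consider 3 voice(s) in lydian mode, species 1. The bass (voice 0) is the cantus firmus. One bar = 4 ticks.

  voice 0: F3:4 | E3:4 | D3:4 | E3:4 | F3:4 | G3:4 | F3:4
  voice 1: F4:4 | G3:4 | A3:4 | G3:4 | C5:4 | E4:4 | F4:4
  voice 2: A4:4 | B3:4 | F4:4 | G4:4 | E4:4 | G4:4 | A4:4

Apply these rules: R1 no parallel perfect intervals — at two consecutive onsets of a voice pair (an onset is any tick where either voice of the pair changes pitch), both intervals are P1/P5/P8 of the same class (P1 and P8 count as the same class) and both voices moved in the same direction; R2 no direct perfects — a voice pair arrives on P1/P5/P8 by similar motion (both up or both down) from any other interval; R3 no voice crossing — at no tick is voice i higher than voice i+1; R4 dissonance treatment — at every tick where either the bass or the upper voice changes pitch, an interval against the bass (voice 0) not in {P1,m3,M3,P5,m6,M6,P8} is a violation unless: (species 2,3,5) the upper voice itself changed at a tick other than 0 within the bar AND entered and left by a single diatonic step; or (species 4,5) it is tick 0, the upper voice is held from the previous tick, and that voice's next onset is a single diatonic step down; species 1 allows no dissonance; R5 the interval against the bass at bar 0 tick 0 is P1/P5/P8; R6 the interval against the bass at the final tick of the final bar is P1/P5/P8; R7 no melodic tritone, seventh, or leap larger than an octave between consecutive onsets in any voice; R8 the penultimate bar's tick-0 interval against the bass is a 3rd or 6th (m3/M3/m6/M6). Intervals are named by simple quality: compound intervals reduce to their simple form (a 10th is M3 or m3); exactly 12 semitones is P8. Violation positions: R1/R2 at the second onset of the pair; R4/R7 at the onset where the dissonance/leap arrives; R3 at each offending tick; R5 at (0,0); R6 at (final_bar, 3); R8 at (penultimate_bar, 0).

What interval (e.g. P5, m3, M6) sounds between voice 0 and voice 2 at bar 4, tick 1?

voice 0=F3 voice 2=E4 -> M7

M7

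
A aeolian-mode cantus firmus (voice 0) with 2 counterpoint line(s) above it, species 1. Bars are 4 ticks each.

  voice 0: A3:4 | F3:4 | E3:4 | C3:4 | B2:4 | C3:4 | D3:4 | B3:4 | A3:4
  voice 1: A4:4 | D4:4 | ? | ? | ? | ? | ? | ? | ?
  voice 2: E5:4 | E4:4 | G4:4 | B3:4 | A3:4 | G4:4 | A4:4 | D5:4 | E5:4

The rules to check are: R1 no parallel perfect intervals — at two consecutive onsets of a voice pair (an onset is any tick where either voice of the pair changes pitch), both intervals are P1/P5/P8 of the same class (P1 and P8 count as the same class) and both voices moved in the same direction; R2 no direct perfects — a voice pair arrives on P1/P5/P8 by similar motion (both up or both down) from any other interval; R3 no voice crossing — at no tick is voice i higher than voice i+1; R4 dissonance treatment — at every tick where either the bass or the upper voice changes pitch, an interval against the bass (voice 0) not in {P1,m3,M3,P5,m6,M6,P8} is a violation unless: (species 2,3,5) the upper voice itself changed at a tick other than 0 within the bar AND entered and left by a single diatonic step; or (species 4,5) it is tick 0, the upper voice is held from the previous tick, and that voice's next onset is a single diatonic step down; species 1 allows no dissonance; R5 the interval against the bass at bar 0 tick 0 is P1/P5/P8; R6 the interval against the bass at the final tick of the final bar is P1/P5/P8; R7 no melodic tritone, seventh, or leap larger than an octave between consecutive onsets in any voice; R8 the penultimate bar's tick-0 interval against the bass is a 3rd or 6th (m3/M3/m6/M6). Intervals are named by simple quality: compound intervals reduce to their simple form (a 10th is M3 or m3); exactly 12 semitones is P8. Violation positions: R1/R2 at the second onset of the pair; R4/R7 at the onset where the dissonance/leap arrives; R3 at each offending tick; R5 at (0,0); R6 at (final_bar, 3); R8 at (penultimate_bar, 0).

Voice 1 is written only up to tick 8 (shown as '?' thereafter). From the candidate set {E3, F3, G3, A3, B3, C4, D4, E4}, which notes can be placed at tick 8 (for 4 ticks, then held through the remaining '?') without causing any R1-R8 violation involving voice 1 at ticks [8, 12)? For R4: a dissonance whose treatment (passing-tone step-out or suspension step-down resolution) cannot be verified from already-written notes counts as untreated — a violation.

E3: violates R2,R7
F3: violates R4
G3: legal
A3: violates R4
B3: violates R2
C4: legal
D4: violates R4
E4: legal

{C4, E4, G3}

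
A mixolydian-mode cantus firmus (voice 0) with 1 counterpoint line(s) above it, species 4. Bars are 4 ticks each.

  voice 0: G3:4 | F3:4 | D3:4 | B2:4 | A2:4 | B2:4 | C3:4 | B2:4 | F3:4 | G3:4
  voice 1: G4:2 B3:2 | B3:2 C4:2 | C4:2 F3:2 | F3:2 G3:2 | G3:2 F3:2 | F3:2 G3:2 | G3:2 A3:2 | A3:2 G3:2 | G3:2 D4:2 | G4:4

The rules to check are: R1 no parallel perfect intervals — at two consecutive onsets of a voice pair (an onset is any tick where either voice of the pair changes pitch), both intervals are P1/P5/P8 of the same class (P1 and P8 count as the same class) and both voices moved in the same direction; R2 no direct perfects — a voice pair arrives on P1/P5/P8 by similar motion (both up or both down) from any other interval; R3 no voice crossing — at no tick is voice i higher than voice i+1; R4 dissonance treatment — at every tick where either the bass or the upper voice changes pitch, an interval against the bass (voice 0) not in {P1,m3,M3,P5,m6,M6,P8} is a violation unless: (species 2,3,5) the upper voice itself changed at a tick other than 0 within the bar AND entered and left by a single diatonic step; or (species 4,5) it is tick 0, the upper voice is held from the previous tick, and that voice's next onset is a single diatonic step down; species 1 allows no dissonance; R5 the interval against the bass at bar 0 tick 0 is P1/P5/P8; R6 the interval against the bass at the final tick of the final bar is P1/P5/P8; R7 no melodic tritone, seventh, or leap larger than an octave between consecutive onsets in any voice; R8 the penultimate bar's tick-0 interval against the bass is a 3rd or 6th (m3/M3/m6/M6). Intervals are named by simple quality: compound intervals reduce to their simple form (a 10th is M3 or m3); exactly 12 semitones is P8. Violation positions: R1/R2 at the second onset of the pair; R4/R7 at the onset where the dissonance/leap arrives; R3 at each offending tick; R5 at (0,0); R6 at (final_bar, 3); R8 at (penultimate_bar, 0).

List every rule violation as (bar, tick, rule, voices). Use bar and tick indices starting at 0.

(1, 0, R4, (0, 1))
(2, 0, R4, (0, 1))
(3, 0, R4, (0, 1))
(5, 0, R4, (0, 1))
(8, 0, R4, (0, 1))
(8, 0, R7, (0,))
(8, 0, R8, (0, 1))
(9, 0, R2, (0, 1))

bar 0: v0=G3 v1=G4 downbeat P8
bar 1: v0=F3 v1=B3 downbeat TT
bar 2: v0=D3 v1=C4 downbeat m7
bar 3: v0=B2 v1=F3 downbeat TT
bar 4: v0=A2 v1=G3 downbeat m7
bar 5: v0=B2 v1=F3 downbeat TT
bar 6: v0=C3 v1=G3 downbeat P5
bar 7: v0=B2 v1=A3 downbeat m7
bar 8: v0=F3 v1=G3 downbeat M2
bar 9: v0=G3 v1=G4 downbeat P8
  -> R4 @ bar 1 tick 0 v(0, 1): F3/B3 TT untreated
  -> R4 @ bar 2 tick 0 v(0, 1): D3/C4 m7 untreated
  -> R4 @ bar 3 tick 0 v(0, 1): B2/F3 TT untreated
  -> R4 @ bar 5 tick 0 v(0, 1): B2/F3 TT untreated
  -> R4 @ bar 8 tick 0 v(0, 1): F3/G3 M2 untreated
  -> R7 @ bar 8 tick 0 v(0,): B2->F3 leap 6st
  -> R8 @ bar 8 tick 0 v(0, 1): penult M2 not 3rd/6th
  -> R2 @ bar 9 tick 0 v(0, 1): F3/D4 M6 -> G3/G4 P8 similar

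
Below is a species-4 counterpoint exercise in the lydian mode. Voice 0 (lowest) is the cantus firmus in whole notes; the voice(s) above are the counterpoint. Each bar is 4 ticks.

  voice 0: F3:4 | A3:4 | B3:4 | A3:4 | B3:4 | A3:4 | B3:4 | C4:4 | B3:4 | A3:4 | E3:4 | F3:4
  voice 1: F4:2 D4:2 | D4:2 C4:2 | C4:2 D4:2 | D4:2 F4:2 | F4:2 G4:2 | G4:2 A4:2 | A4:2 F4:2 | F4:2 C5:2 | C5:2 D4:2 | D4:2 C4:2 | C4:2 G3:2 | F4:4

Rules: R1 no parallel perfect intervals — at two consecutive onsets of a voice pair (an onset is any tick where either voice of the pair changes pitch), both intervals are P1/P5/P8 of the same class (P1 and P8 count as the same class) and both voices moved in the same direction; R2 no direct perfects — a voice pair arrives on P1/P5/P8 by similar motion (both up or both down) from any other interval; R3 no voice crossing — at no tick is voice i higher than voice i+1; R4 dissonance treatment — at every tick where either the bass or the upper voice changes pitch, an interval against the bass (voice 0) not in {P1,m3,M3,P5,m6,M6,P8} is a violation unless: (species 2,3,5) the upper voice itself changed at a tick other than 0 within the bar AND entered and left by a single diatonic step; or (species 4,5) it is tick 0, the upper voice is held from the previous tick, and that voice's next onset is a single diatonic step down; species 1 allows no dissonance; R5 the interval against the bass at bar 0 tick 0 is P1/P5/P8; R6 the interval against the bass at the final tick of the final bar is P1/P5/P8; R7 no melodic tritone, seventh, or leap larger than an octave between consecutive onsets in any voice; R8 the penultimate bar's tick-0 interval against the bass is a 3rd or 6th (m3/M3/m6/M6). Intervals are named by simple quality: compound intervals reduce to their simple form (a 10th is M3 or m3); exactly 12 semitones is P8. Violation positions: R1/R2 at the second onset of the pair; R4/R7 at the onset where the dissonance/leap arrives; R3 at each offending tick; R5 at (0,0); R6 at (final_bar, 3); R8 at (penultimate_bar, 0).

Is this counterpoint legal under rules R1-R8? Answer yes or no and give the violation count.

No (11 violations)

bar 0: v0=F3 v1=F4 (P8)
bar 1: v0=A3 v1=D4 (P4)
bar 2: v0=B3 v1=C4 (m2)
bar 3: v0=A3 v1=D4 (P4)
bar 4: v0=B3 v1=F4 (TT)
bar 5: v0=A3 v1=G4 (m7)
bar 6: v0=B3 v1=A4 (m7)
bar 7: v0=C4 v1=F4 (P4)
bar 8: v0=B3 v1=C5 (m2)
bar 9: v0=A3 v1=D4 (P4)
bar 10: v0=E3 v1=C4 (m6)
bar 11: v0=F3 v1=F4 (P8)
  R4 @ bar2.0: B3/C4 m2 untreated
  R4 @ bar3.0: A3/D4 P4 untreated
  R4 @ bar4.0: B3/F4 TT untreated
  R4 @ bar5.0: A3/G4 m7 untreated
  R4 @ bar6.0: B3/A4 m7 untreated
  R4 @ bar6.2: B3/F4 TT untreated
  R4 @ bar7.0: C4/F4 P4 untreated
  R4 @ bar8.0: B3/C5 m2 untreated
  R7 @ bar8.2: C5->D4 leap 10st
  R2 @ bar11.0: E3/G3 m3 -> F3/F4 P8 similar
  R7 @ bar11.0: G3->F4 leap 10st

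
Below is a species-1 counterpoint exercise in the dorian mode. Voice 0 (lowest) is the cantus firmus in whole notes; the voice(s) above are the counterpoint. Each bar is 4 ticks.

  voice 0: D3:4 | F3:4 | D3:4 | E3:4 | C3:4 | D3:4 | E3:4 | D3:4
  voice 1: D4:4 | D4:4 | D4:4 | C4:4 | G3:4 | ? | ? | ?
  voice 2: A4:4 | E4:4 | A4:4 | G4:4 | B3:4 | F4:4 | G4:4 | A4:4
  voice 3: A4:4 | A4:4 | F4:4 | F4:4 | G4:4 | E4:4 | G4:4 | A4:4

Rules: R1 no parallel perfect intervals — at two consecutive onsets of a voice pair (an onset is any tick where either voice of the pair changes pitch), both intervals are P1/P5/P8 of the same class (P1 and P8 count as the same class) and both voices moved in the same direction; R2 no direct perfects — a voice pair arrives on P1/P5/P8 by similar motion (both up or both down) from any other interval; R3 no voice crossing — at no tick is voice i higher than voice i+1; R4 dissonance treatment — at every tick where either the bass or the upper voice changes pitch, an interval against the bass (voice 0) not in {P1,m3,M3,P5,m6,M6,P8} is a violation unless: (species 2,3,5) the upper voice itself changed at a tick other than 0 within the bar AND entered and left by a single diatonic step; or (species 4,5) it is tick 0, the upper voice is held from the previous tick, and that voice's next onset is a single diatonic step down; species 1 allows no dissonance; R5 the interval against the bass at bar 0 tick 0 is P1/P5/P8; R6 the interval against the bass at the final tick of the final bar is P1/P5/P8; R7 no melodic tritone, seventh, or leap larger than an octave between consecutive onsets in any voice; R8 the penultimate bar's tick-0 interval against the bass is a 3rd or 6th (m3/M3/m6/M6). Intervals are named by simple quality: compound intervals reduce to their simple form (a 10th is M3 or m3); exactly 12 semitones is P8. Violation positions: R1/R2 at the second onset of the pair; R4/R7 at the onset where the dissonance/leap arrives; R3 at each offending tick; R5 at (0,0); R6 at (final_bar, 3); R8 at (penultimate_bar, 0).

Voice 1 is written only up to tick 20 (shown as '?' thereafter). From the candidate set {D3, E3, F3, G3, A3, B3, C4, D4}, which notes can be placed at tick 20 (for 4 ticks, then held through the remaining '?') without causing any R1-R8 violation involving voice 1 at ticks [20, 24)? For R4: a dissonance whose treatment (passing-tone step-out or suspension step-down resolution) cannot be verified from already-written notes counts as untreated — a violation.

D3: legal
E3: violates R1,R4
F3: legal
G3: violates R4
A3: violates R1
B3: legal
C4: violates R4
D4: violates R2

{B3, D3, F3}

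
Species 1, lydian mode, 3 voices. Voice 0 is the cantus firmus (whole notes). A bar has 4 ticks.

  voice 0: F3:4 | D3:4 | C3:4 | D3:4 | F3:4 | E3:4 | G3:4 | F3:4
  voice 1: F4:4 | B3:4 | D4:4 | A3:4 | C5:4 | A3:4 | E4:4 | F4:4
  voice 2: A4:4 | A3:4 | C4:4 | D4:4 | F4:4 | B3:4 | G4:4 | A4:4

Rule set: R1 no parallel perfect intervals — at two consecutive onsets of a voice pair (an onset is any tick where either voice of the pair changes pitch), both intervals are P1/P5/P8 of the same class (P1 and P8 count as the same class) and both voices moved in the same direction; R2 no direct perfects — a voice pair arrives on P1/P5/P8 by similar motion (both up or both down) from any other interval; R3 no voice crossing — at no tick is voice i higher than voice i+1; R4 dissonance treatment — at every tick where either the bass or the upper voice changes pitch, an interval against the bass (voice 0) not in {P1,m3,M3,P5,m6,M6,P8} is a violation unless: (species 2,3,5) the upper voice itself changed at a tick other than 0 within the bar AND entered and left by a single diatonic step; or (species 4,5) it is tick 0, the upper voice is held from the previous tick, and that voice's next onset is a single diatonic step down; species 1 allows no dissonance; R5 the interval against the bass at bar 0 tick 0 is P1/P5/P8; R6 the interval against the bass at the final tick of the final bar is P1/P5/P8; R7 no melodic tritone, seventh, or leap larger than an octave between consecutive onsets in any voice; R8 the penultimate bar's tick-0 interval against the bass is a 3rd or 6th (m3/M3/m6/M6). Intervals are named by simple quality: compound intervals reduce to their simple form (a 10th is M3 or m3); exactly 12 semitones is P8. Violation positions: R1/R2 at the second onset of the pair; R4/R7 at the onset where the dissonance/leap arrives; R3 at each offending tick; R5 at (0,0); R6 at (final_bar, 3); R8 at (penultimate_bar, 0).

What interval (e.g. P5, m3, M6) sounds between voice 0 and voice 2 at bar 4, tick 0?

P8

voice 0=F3 voice 2=F4 -> P8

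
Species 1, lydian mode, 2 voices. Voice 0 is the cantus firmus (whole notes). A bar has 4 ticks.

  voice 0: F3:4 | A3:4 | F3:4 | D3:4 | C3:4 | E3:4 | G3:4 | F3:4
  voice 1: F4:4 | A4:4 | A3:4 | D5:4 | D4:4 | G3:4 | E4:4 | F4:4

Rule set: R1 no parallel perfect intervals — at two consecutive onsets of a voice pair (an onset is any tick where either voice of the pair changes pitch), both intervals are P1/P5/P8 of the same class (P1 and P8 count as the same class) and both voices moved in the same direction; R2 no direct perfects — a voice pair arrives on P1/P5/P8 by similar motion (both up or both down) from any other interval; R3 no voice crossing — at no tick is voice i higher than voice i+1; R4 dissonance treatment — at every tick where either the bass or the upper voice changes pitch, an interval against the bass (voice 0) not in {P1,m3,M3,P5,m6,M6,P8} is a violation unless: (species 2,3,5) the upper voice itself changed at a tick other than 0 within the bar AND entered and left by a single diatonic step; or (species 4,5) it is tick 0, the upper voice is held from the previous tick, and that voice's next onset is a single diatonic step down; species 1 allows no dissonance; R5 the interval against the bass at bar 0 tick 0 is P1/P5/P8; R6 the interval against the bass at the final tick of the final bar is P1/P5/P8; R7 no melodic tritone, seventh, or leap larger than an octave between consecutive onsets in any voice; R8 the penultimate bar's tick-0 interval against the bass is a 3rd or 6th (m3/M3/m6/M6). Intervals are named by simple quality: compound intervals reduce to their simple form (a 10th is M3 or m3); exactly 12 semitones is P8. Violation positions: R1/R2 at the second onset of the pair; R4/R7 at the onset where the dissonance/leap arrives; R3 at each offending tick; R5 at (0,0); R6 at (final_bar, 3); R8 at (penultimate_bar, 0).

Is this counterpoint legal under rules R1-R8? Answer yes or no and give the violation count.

bar 0: v0=F3 v1=F4 (P8)
bar 1: v0=A3 v1=A4 (P8)
bar 2: v0=F3 v1=A3 (M3)
bar 3: v0=D3 v1=D5 (P1)
bar 4: v0=C3 v1=D4 (M2)
bar 5: v0=E3 v1=G3 (m3)
bar 6: v0=G3 v1=E4 (M6)
bar 7: v0=F3 v1=F4 (P8)
  R1 @ bar1.0: F3/F4 P8 -> A3/A4 P8 similar
  R7 @ bar3.0: A3->D5 leap 17st
  R4 @ bar4.0: C3/D4 M2 untreated

No (3 violations)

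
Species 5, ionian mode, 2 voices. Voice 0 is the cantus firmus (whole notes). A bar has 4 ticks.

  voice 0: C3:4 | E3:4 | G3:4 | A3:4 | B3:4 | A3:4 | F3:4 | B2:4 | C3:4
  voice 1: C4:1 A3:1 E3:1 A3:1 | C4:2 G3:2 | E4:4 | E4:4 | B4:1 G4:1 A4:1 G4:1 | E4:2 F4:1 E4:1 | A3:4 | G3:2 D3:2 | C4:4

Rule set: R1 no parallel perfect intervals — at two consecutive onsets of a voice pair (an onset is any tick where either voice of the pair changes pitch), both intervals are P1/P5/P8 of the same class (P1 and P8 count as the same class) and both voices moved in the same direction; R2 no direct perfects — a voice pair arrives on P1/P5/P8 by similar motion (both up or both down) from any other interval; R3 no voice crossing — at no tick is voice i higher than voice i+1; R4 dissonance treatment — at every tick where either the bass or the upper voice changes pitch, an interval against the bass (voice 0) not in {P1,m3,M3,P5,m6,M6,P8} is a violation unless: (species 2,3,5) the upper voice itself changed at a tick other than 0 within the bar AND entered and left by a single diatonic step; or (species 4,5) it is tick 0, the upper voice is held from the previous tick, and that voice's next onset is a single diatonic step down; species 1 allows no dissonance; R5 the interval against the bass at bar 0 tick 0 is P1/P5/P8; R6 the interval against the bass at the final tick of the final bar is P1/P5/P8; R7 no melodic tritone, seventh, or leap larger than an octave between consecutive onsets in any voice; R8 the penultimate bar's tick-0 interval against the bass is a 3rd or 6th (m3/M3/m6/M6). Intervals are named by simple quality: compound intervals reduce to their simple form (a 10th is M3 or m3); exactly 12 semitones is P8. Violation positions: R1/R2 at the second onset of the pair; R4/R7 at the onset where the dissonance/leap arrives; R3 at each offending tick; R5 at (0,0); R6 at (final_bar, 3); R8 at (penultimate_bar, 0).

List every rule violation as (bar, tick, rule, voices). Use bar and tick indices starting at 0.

(4, 0, R2, (0, 1))
(5, 0, R2, (0, 1))
(7, 0, R7, (0,))
(8, 0, R2, (0, 1))
(8, 0, R7, (1,))

bar 0: v0=C3 v1=C4 downbeat P8
bar 1: v0=E3 v1=C4 downbeat m6
bar 2: v0=G3 v1=E4 downbeat M6
bar 3: v0=A3 v1=E4 downbeat P5
bar 4: v0=B3 v1=B4 downbeat P8
bar 5: v0=A3 v1=E4 downbeat P5
bar 6: v0=F3 v1=A3 downbeat M3
bar 7: v0=B2 v1=G3 downbeat m6
bar 8: v0=C3 v1=C4 downbeat P8
  -> R2 @ bar 4 tick 0 v(0, 1): A3/E4 P5 -> B3/B4 P8 similar
  -> R2 @ bar 5 tick 0 v(0, 1): B3/G4 m6 -> A3/E4 P5 similar
  -> R7 @ bar 7 tick 0 v(0,): F3->B2 leap 6st
  -> R2 @ bar 8 tick 0 v(0, 1): B2/D3 m3 -> C3/C4 P8 similar
  -> R7 @ bar 8 tick 0 v(1,): D3->C4 leap 10st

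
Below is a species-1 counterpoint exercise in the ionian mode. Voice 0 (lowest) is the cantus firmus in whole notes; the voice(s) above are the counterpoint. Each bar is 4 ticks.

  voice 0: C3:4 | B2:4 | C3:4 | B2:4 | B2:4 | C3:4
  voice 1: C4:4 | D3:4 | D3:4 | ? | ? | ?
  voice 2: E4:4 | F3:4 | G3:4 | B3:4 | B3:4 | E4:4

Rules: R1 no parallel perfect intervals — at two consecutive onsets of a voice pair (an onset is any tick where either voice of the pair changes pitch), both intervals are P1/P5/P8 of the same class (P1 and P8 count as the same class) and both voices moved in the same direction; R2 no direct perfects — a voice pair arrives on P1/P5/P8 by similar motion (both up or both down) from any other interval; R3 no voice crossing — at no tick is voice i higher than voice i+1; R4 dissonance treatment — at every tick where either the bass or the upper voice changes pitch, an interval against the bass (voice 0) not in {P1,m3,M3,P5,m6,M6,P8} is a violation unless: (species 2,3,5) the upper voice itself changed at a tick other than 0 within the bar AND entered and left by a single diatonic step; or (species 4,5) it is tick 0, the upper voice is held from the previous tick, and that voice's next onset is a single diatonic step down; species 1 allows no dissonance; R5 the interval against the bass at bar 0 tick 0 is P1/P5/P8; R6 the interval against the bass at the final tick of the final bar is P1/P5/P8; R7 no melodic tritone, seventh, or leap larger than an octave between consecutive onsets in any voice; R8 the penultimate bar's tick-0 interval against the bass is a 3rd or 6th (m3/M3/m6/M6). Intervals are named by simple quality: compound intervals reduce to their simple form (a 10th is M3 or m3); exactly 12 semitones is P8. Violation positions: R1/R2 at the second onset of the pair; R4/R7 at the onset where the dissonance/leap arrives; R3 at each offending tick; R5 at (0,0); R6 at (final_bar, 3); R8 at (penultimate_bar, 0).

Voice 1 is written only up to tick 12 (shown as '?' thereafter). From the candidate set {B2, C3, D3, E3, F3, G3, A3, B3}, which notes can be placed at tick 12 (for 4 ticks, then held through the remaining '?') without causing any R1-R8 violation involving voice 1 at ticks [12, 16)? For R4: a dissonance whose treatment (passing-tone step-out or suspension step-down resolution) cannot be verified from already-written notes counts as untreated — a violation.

B2: violates R2
C3: violates R4
D3: legal
E3: violates R2,R4
F3: violates R4
G3: legal
A3: violates R4
B3: violates R2

{D3, G3}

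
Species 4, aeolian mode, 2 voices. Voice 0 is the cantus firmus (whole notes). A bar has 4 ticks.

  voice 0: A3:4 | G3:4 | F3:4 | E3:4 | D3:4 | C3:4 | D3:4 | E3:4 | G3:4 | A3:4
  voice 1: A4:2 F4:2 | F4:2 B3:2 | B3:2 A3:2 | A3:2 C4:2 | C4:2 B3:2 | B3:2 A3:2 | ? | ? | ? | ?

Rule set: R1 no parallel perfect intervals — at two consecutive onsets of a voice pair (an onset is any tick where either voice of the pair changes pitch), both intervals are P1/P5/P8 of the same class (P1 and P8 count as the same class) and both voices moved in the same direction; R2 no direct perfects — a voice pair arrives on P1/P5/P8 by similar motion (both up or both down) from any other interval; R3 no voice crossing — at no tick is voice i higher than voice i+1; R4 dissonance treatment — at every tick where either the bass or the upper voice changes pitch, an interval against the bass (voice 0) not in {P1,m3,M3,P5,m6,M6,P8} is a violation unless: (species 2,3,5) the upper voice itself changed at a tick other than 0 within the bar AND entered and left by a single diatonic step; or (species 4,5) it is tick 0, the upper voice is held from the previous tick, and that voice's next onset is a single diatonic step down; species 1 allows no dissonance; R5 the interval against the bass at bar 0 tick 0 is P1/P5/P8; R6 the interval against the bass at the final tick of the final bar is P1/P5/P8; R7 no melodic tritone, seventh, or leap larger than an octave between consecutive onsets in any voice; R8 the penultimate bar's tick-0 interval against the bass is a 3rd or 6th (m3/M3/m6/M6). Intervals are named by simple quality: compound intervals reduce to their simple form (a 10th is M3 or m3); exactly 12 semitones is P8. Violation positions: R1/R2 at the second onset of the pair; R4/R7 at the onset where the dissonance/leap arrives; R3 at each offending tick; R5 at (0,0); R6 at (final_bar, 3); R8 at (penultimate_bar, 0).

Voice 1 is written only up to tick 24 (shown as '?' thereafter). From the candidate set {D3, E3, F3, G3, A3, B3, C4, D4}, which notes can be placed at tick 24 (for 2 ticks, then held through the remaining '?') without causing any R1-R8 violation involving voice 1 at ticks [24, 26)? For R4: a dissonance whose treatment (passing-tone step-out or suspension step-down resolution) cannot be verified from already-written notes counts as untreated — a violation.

{A3, B3, D3, F3}

D3: legal
E3: violates R4
F3: legal
G3: violates R4
A3: legal
B3: legal
C4: violates R4
D4: violates R2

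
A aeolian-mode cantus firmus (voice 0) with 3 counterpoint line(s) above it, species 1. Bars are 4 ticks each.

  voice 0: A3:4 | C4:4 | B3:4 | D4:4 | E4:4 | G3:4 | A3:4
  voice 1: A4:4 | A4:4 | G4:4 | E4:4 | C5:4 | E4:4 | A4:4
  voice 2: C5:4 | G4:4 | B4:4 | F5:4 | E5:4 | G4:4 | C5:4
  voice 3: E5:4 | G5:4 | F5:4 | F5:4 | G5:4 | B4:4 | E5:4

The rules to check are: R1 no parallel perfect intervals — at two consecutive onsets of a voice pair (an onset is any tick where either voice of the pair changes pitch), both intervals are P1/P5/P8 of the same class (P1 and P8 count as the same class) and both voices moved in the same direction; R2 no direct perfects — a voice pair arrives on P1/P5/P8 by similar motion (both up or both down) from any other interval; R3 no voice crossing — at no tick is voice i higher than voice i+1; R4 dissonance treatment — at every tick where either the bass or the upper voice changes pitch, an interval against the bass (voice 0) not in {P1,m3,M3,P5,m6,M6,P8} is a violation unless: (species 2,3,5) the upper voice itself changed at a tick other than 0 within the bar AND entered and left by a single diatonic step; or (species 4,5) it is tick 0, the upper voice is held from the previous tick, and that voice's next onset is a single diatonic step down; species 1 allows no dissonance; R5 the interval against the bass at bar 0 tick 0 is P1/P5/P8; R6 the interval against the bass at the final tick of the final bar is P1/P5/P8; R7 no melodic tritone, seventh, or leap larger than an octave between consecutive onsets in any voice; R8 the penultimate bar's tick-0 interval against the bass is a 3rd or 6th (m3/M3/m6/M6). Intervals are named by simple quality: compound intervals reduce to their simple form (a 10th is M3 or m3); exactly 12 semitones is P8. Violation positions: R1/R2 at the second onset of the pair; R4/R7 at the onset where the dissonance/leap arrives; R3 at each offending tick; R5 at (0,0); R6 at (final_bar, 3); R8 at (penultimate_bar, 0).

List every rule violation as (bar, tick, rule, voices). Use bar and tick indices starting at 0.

bar 0: v0=A3 v1=A4 v2=C5 v3=E5 downbeat P5
bar 1: v0=C4 v1=A4 v2=G4 v3=G5 downbeat P5
bar 2: v0=B3 v1=G4 v2=B4 v3=F5 downbeat TT
bar 3: v0=D4 v1=E4 v2=F5 v3=F5 downbeat m3
bar 4: v0=E4 v1=C5 v2=E5 v3=G5 downbeat m3
bar 5: v0=G3 v1=E4 v2=G4 v3=B4 downbeat M3
bar 6: v0=A3 v1=A4 v2=C5 v3=E5 downbeat P5
  -> R5 @ bar 0 tick 0 v(0, 2): opens on m3
  -> R1 @ bar 1 tick 0 v(0, 3): A3/E5 P5 -> C4/G5 P5 similar
  -> R3 @ bar 1 tick 0 v(1, 2): A4 above G4
  -> R3 @ bar 1 tick 1 v(1, 2): A4 above G4
  -> R3 @ bar 1 tick 2 v(1, 2): A4 above G4
  -> R3 @ bar 1 tick 3 v(1, 2): A4 above G4
  -> R4 @ bar 2 tick 0 v(0, 3): B3/F5 TT untreated
  -> R4 @ bar 3 tick 0 v(0, 1): D4/E4 M2 untreated
  -> R7 @ bar 3 tick 0 v(2,): B4->F5 leap 6st
  -> R2 @ bar 4 tick 0 v(1, 3): E4/F5 m2 -> C5/G5 P5 similar
  -> R1 @ bar 5 tick 0 v(0, 2): E4/E5 P8 -> G3/G4 P8 similar
  -> R1 @ bar 5 tick 0 v(1, 3): C5/G5 P5 -> E4/B4 P5 similar
  -> R8 @ bar 5 tick 0 v(0, 2): penult P8 not 3rd/6th
  -> R1 @ bar 6 tick 0 v(1, 3): E4/B4 P5 -> A4/E5 P5 similar
  -> R2 @ bar 6 tick 0 v(0, 1): G3/E4 M6 -> A3/A4 P8 similar
  -> R2 @ bar 6 tick 0 v(0, 3): G3/B4 M3 -> A3/E5 P5 similar
  -> R6 @ bar 6 tick 3 v(0, 2): closes on m3

(0, 0, R5, (0, 2))
(1, 0, R1, (0, 3))
(1, 0, R3, (1, 2))
(1, 1, R3, (1, 2))
(1, 2, R3, (1, 2))
(1, 3, R3, (1, 2))
(2, 0, R4, (0, 3))
(3, 0, R4, (0, 1))
(3, 0, R7, (2,))
(4, 0, R2, (1, 3))
(5, 0, R1, (0, 2))
(5, 0, R1, (1, 3))
(5, 0, R8, (0, 2))
(6, 0, R1, (1, 3))
(6, 0, R2, (0, 1))
(6, 0, R2, (0, 3))
(6, 3, R6, (0, 2))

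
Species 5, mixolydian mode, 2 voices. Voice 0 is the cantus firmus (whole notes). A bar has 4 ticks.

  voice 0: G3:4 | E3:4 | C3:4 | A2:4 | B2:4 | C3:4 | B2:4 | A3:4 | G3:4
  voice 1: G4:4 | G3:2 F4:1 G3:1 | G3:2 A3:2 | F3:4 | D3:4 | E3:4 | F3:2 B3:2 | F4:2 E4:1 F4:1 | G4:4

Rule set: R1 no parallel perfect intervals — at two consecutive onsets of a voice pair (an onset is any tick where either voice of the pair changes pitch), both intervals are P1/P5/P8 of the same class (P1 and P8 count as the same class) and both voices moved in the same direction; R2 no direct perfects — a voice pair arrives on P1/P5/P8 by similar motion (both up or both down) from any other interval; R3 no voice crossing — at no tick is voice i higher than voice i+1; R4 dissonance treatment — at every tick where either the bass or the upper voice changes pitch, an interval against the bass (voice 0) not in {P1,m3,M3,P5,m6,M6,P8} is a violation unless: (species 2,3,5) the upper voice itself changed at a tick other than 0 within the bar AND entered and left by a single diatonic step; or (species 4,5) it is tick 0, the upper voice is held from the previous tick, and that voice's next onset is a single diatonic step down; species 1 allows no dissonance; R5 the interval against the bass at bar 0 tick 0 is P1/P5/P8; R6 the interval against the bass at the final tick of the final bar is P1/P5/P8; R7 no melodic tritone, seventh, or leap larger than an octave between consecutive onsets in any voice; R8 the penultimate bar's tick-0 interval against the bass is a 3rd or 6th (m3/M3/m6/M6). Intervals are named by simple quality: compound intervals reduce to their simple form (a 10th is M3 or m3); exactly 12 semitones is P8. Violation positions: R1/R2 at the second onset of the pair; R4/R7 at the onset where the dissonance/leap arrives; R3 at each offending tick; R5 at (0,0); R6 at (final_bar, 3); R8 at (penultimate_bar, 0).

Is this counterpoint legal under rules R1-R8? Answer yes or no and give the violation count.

bar 0: v0=G3 v1=G4 (P8)
bar 1: v0=E3 v1=G3 (m3)
bar 2: v0=C3 v1=G3 (P5)
bar 3: v0=A2 v1=F3 (m6)
bar 4: v0=B2 v1=D3 (m3)
bar 5: v0=C3 v1=E3 (M3)
bar 6: v0=B2 v1=F3 (TT)
bar 7: v0=A3 v1=F4 (m6)
bar 8: v0=G3 v1=G4 (P8)
  R4 @ bar1.2: E3/F4 m2 untreated
  R7 @ bar1.2: G3->F4 leap 10st
  R7 @ bar1.3: F4->G3 leap 10st
  R4 @ bar6.0: B2/F3 TT untreated
  R7 @ bar6.2: F3->B3 leap 6st
  R7 @ bar7.0: B2->A3 leap 10st
  R7 @ bar7.0: B3->F4 leap 6st

No (7 violations)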